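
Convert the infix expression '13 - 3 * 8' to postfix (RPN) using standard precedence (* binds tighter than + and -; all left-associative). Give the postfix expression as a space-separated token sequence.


Applying the shunting-yard algorithm:
  Operand 13 -> output
  Push '-' onto operator stack -> op-stack: [-]
  Operand 3 -> output
  Push '*' onto operator stack -> op-stack: [-, *]
  Operand 8 -> output
  End of input: pop '*' to output
  End of input: pop '-' to output
Postfix result: 13 3 8 * -

13 3 8 * -


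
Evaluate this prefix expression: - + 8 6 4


Parsing prefix expression: - + 8 6 4
Step 1: Innermost operation '+ 8 6'
  8 + 6 = 14
Step 2: Outer operation '- [14] 4'
  14 - 4 = 10

10


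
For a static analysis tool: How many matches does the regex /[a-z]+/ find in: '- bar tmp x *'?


Pattern: /[a-z]+/ (identifiers)
Input: '- bar tmp x *'
Scanning for matches:
  Match 1: 'bar'
  Match 2: 'tmp'
  Match 3: 'x'
Total matches: 3

3


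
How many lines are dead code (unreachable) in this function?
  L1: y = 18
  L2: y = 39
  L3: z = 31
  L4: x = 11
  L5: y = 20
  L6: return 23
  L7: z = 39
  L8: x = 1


Analyzing control flow:
  L1: reachable (before return)
  L2: reachable (before return)
  L3: reachable (before return)
  L4: reachable (before return)
  L5: reachable (before return)
  L6: reachable (return statement)
  L7: DEAD (after return at L6)
  L8: DEAD (after return at L6)
Return at L6, total lines = 8
Dead lines: L7 through L8
Count: 2

2


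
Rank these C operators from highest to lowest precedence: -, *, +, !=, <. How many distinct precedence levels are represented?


Looking up precedence for each operator:
  - -> precedence 5
  * -> precedence 6
  + -> precedence 5
  != -> precedence 3
  < -> precedence 4
Sorted highest to lowest: *, -, +, <, !=
Distinct precedence values: [6, 5, 4, 3]
Number of distinct levels: 4

4


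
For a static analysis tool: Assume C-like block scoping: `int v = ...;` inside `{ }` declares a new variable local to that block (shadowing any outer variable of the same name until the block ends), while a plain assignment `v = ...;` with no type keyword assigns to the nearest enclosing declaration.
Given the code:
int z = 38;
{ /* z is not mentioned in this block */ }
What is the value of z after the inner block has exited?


Analyzing scoping rules:
Outer scope: declares z = 38
Inner block: z is neither redeclared nor assigned -> unchanged
After the block -> 38
Result: 38

38


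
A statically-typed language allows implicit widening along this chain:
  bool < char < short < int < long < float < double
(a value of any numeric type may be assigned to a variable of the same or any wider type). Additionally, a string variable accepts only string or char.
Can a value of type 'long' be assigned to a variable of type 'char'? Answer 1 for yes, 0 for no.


Target variable type: char
Source value type: long
Numeric ranks: long=4, char=1
Widening allowed iff rank(source) <= rank(target): 4 <= 1? No
Result: 0

0


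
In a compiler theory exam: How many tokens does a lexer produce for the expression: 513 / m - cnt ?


Scanning '513 / m - cnt'
Token 1: '513' -> integer_literal
Token 2: '/' -> operator
Token 3: 'm' -> identifier
Token 4: '-' -> operator
Token 5: 'cnt' -> identifier
Total tokens: 5

5


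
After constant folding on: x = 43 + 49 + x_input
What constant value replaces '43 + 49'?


Identifying constant sub-expression:
  Original: x = 43 + 49 + x_input
  43 and 49 are both compile-time constants
  Evaluating: 43 + 49 = 92
  After folding: x = 92 + x_input

92


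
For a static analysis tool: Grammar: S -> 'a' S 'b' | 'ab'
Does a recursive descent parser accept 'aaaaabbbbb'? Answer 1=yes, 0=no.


Grammar accepts strings of the form a^n b^n (n >= 1)
Word: 'aaaaabbbbb'
Counting: 5 a's and 5 b's
Check: 5 == 5? Yes
Derivation (S -> aSb applied 4 time(s), then S -> ab): S => aSb => aaSbb => aaaSbbb => aaaaSbbbb => aaaaabbbbb
Accepted

1


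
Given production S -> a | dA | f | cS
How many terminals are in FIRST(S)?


Production: S -> a | dA | f | cS
Examining each alternative for leading terminals:
  S -> a : first terminal = 'a'
  S -> dA : first terminal = 'd'
  S -> f : first terminal = 'f'
  S -> cS : first terminal = 'c'
FIRST(S) = {a, c, d, f}
Count: 4

4


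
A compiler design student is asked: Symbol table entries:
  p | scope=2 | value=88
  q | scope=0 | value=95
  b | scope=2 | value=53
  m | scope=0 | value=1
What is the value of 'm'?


Searching symbol table for 'm':
  p | scope=2 | value=88
  q | scope=0 | value=95
  b | scope=2 | value=53
  m | scope=0 | value=1 <- MATCH
Found 'm' at scope 0 with value 1

1


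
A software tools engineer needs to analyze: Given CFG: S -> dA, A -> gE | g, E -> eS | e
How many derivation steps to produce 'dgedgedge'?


Grammar: S -> dA, A -> gE | g, E -> eS | e
Deriving 'dgedgedge':
Step 1: S -> dA => dA
Step 2: A -> gE => dgE
Step 3: E -> eS => dgeS
Step 4: S -> dA => dgedA
Step 5: A -> gE => dgedgE
Step 6: E -> eS => dgedgeS
Step 7: S -> dA => dgedgedA
Step 8: A -> gE => dgedgedgE
Step 9: E -> e => dgedgedge
Total derivation steps: 9

9


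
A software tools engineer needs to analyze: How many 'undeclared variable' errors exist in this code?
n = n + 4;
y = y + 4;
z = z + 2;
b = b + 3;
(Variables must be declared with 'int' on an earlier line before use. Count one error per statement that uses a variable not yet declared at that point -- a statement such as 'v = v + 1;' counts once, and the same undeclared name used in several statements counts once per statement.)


Scanning code line by line:
  Line 1: use 'n' -> ERROR (undeclared)
  Line 2: use 'y' -> ERROR (undeclared)
  Line 3: use 'z' -> ERROR (undeclared)
  Line 4: use 'b' -> ERROR (undeclared)
Total undeclared variable errors: 4

4


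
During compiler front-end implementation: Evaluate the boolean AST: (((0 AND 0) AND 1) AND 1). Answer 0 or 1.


Step 1: Evaluate inner node
  0 AND 0 = 0
Step 2: Evaluate next node
  0 AND 1 = 0
Step 3: Evaluate root node
  0 AND 1 = 0

0


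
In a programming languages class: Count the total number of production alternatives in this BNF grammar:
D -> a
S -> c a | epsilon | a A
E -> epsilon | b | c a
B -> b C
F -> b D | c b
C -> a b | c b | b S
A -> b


Counting alternatives per rule:
  D: 1 alternative(s)
  S: 3 alternative(s)
  E: 3 alternative(s)
  B: 1 alternative(s)
  F: 2 alternative(s)
  C: 3 alternative(s)
  A: 1 alternative(s)
Sum: 1 + 3 + 3 + 1 + 2 + 3 + 1 = 14

14


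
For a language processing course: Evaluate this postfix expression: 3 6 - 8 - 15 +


Processing tokens left to right:
Push 3, Push 6
Pop 3 and 6, compute 3 - 6 = -3, push -3
Push 8
Pop -3 and 8, compute -3 - 8 = -11, push -11
Push 15
Pop -11 and 15, compute -11 + 15 = 4, push 4
Stack result: 4

4


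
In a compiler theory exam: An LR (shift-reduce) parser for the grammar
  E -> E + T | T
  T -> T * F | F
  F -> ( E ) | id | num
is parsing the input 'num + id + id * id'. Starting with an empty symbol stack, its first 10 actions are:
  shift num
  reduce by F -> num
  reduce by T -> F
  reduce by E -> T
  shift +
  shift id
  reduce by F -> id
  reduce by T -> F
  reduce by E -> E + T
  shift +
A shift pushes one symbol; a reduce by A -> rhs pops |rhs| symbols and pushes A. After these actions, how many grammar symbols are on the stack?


Tracking the symbol stack through each action:
  Action 1: shift 'num' : push -> stack = [num] (size 1)
  Action 2: reduce by F -> num : pop 1, push F -> stack = [F] (size 1)
  Action 3: reduce by T -> F : pop 1, push T -> stack = [T] (size 1)
  Action 4: reduce by E -> T : pop 1, push E -> stack = [E] (size 1)
  Action 5: shift '+' : push -> stack = [E, +] (size 2)
  Action 6: shift 'id' : push -> stack = [E, +, id] (size 3)
  Action 7: reduce by F -> id : pop 1, push F -> stack = [E, +, F] (size 3)
  Action 8: reduce by T -> F : pop 1, push T -> stack = [E, +, T] (size 3)
  Action 9: reduce by E -> E + T : pop 3, push E -> stack = [E] (size 1)
  Action 10: shift '+' : push -> stack = [E, +] (size 2)
Final stack size: 2

2


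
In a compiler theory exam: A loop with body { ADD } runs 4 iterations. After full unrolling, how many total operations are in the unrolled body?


Loop body operations: ADD (1 op per iteration)
Unrolling 4 iterations:
  Iteration 1: ADD (1 ops)
  Iteration 2: ADD (1 ops)
  Iteration 3: ADD (1 ops)
  Iteration 4: ADD (1 ops)
Total: 4 iterations * 1 ops/iter = 4 operations

4


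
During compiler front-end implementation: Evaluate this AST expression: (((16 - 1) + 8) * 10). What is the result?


Expression: (((16 - 1) + 8) * 10)
Evaluating step by step:
  16 - 1 = 15
  15 + 8 = 23
  23 * 10 = 230
Result: 230

230


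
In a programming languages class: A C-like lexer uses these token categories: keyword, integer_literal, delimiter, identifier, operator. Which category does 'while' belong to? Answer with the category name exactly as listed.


Token: 'while'
Checking categories:
  identifier: no
  integer_literal: no
  operator: no
  keyword: YES
  delimiter: no
Category: keyword

keyword


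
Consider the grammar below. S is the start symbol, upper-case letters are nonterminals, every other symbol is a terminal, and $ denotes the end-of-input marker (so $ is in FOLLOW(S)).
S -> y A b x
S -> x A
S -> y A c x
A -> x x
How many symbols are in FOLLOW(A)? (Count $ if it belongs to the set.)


S is the start symbol and does not occur in any rule body, so FOLLOW(S) = {$}.
Examining every occurrence of A in a rule body:
  S -> y A b x : A is followed by terminal 'b' -> add 'b'
  S -> x A : A is at the right end -> add FOLLOW(S) = {$}
  S -> y A c x : A is followed by terminal 'c' -> add 'c'
  A -> x x : A does not occur in the body -> contributes nothing
FOLLOW(A) = {b, c, $}
Count: 3

3


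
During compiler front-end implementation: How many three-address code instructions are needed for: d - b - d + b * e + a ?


Expression: d - b - d + b * e + a
Generating three-address code (respecting * over +/- precedence):
  Instruction 1: t1 = b * e
  Instruction 2: t2 = d - b
  Instruction 3: t3 = t2 - d
  Instruction 4: t4 = t3 + t1
  Instruction 5: t5 = t4 + a
Total instructions: 5

5


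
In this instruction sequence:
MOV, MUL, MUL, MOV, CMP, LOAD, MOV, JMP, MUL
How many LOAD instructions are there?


Scanning instruction sequence for LOAD:
  Position 1: MOV
  Position 2: MUL
  Position 3: MUL
  Position 4: MOV
  Position 5: CMP
  Position 6: LOAD <- MATCH
  Position 7: MOV
  Position 8: JMP
  Position 9: MUL
Matches at positions: [6]
Total LOAD count: 1

1


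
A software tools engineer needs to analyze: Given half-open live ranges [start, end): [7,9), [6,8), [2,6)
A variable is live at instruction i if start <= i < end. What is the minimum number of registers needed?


Live ranges:
  Var0: [7, 9)
  Var1: [6, 8)
  Var2: [2, 6)
Sweep-line events (position, delta, active):
  pos=2 start -> active=1
  pos=6 end -> active=0
  pos=6 start -> active=1
  pos=7 start -> active=2
  pos=8 end -> active=1
  pos=9 end -> active=0
Maximum simultaneous active: 2
Minimum registers needed: 2

2


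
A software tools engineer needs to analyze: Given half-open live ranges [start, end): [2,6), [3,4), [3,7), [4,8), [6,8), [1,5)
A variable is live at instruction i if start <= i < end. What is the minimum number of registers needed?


Live ranges:
  Var0: [2, 6)
  Var1: [3, 4)
  Var2: [3, 7)
  Var3: [4, 8)
  Var4: [6, 8)
  Var5: [1, 5)
Sweep-line events (position, delta, active):
  pos=1 start -> active=1
  pos=2 start -> active=2
  pos=3 start -> active=3
  pos=3 start -> active=4
  pos=4 end -> active=3
  pos=4 start -> active=4
  pos=5 end -> active=3
  pos=6 end -> active=2
  pos=6 start -> active=3
  pos=7 end -> active=2
  pos=8 end -> active=1
  pos=8 end -> active=0
Maximum simultaneous active: 4
Minimum registers needed: 4

4


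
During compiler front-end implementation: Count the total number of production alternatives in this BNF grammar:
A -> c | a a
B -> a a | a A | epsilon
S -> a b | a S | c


Counting alternatives per rule:
  A: 2 alternative(s)
  B: 3 alternative(s)
  S: 3 alternative(s)
Sum: 2 + 3 + 3 = 8

8


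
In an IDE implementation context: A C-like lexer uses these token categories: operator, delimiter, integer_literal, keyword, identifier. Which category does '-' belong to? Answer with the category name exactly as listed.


Token: '-'
Checking categories:
  identifier: no
  integer_literal: no
  operator: YES
  keyword: no
  delimiter: no
Category: operator

operator


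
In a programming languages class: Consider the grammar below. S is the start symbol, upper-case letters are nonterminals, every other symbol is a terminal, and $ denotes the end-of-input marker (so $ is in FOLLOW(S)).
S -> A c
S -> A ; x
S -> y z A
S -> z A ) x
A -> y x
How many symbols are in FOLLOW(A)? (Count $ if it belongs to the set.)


S is the start symbol and does not occur in any rule body, so FOLLOW(S) = {$}.
Examining every occurrence of A in a rule body:
  S -> A c : A is followed by terminal 'c' -> add 'c'
  S -> A ; x : A is followed by terminal ';' -> add ';'
  S -> y z A : A is at the right end -> add FOLLOW(S) = {$}
  S -> z A ) x : A is followed by terminal ')' -> add ')'
  A -> y x : A does not occur in the body -> contributes nothing
FOLLOW(A) = {), ;, c, $}
Count: 4

4


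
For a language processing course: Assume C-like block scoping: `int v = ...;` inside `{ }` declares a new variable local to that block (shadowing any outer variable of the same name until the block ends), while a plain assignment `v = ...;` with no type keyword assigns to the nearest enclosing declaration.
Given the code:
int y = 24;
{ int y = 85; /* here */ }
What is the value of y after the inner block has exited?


Analyzing scoping rules:
Outer scope: declares y = 24
Inner block: 'int y = 85;' declares a NEW y that shadows the outer one
When the block exits the inner y goes out of scope; the outer y was never modified -> 24
Result: 24

24


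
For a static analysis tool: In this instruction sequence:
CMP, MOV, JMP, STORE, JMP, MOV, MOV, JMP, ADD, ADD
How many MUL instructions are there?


Scanning instruction sequence for MUL:
  Position 1: CMP
  Position 2: MOV
  Position 3: JMP
  Position 4: STORE
  Position 5: JMP
  Position 6: MOV
  Position 7: MOV
  Position 8: JMP
  Position 9: ADD
  Position 10: ADD
Matches at positions: []
Total MUL count: 0

0


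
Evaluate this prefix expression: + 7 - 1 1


Parsing prefix expression: + 7 - 1 1
Step 1: Innermost operation '- 1 1'
  1 - 1 = 0
Step 2: Outer operation '+ 7 [0]'
  7 + 0 = 7

7


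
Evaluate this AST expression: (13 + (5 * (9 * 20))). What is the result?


Expression: (13 + (5 * (9 * 20)))
Evaluating step by step:
  9 * 20 = 180
  5 * 180 = 900
  13 + 900 = 913
Result: 913

913


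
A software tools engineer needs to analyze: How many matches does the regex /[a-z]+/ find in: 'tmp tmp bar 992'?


Pattern: /[a-z]+/ (identifiers)
Input: 'tmp tmp bar 992'
Scanning for matches:
  Match 1: 'tmp'
  Match 2: 'tmp'
  Match 3: 'bar'
Total matches: 3

3


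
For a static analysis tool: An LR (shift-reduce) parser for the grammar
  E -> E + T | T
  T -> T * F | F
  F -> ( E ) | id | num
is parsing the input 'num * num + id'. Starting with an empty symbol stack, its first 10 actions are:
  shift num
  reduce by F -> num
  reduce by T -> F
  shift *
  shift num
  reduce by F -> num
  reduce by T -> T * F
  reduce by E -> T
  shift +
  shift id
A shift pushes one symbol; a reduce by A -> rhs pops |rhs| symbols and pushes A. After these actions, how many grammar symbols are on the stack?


Tracking the symbol stack through each action:
  Action 1: shift 'num' : push -> stack = [num] (size 1)
  Action 2: reduce by F -> num : pop 1, push F -> stack = [F] (size 1)
  Action 3: reduce by T -> F : pop 1, push T -> stack = [T] (size 1)
  Action 4: shift '*' : push -> stack = [T, *] (size 2)
  Action 5: shift 'num' : push -> stack = [T, *, num] (size 3)
  Action 6: reduce by F -> num : pop 1, push F -> stack = [T, *, F] (size 3)
  Action 7: reduce by T -> T * F : pop 3, push T -> stack = [T] (size 1)
  Action 8: reduce by E -> T : pop 1, push E -> stack = [E] (size 1)
  Action 9: shift '+' : push -> stack = [E, +] (size 2)
  Action 10: shift 'id' : push -> stack = [E, +, id] (size 3)
Final stack size: 3

3


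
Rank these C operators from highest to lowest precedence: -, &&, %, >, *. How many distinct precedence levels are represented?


Looking up precedence for each operator:
  - -> precedence 5
  && -> precedence 2
  % -> precedence 6
  > -> precedence 4
  * -> precedence 6
Sorted highest to lowest: %, *, -, >, &&
Distinct precedence values: [6, 5, 4, 2]
Number of distinct levels: 4

4


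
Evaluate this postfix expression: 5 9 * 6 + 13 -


Processing tokens left to right:
Push 5, Push 9
Pop 5 and 9, compute 5 * 9 = 45, push 45
Push 6
Pop 45 and 6, compute 45 + 6 = 51, push 51
Push 13
Pop 51 and 13, compute 51 - 13 = 38, push 38
Stack result: 38

38


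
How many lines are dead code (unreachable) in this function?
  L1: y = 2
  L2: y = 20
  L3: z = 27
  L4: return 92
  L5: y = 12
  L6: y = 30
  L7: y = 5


Analyzing control flow:
  L1: reachable (before return)
  L2: reachable (before return)
  L3: reachable (before return)
  L4: reachable (return statement)
  L5: DEAD (after return at L4)
  L6: DEAD (after return at L4)
  L7: DEAD (after return at L4)
Return at L4, total lines = 7
Dead lines: L5 through L7
Count: 3

3


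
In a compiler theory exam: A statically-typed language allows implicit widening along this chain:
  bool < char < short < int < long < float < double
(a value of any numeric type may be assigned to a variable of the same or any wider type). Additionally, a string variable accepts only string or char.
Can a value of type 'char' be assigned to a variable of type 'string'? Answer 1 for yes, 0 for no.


Target variable type: string
Source value type: char
Rule: string accepts only {string, char}
  source 'char' in {string, char}? Yes
Result: 1

1


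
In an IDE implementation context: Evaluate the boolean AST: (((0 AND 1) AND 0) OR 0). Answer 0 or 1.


Step 1: Evaluate inner node
  0 AND 1 = 0
Step 2: Evaluate next node
  0 AND 0 = 0
Step 3: Evaluate root node
  0 OR 0 = 0

0


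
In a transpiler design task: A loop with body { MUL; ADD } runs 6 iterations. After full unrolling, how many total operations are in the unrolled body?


Loop body operations: MUL, ADD (2 ops per iteration)
Unrolling 6 iterations:
  Iteration 1: MUL, ADD (2 ops)
  Iteration 2: MUL, ADD (2 ops)
  Iteration 3: MUL, ADD (2 ops)
  Iteration 4: MUL, ADD (2 ops)
  Iteration 5: MUL, ADD (2 ops)
  Iteration 6: MUL, ADD (2 ops)
Total: 6 iterations * 2 ops/iter = 12 operations

12


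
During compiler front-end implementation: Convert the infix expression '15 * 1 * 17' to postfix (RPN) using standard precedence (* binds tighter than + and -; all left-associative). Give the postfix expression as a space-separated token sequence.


Applying the shunting-yard algorithm:
  Operand 15 -> output
  Push '*' onto operator stack -> op-stack: [*]
  Operand 1 -> output
  See '*' (prec 2); top '*' (prec 2) >= it -> pop '*' to output
  Push '*' onto operator stack -> op-stack: [*]
  Operand 17 -> output
  End of input: pop '*' to output
Postfix result: 15 1 * 17 *

15 1 * 17 *


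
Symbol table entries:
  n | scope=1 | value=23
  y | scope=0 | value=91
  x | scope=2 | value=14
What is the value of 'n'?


Searching symbol table for 'n':
  n | scope=1 | value=23 <- MATCH
  y | scope=0 | value=91
  x | scope=2 | value=14
Found 'n' at scope 1 with value 23

23


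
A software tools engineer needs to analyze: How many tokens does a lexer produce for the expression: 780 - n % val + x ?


Scanning '780 - n % val + x'
Token 1: '780' -> integer_literal
Token 2: '-' -> operator
Token 3: 'n' -> identifier
Token 4: '%' -> operator
Token 5: 'val' -> identifier
Token 6: '+' -> operator
Token 7: 'x' -> identifier
Total tokens: 7

7


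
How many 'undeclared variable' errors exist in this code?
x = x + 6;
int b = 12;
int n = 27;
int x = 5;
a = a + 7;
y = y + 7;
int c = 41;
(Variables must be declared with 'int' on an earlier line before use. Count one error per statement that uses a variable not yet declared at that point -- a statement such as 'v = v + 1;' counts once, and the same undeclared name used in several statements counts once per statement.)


Scanning code line by line:
  Line 1: use 'x' -> ERROR (undeclared)
  Line 2: declare 'b' -> declared = ['b']
  Line 3: declare 'n' -> declared = ['b', 'n']
  Line 4: declare 'x' -> declared = ['b', 'n', 'x']
  Line 5: use 'a' -> ERROR (undeclared)
  Line 6: use 'y' -> ERROR (undeclared)
  Line 7: declare 'c' -> declared = ['b', 'c', 'n', 'x']
Total undeclared variable errors: 3

3


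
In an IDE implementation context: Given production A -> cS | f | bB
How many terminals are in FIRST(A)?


Production: A -> cS | f | bB
Examining each alternative for leading terminals:
  A -> cS : first terminal = 'c'
  A -> f : first terminal = 'f'
  A -> bB : first terminal = 'b'
FIRST(A) = {b, c, f}
Count: 3

3


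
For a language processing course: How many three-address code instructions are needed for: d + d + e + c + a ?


Expression: d + d + e + c + a
Generating three-address code (respecting * over +/- precedence):
  Instruction 1: t1 = d + d
  Instruction 2: t2 = t1 + e
  Instruction 3: t3 = t2 + c
  Instruction 4: t4 = t3 + a
Total instructions: 4

4


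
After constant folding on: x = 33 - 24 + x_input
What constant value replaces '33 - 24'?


Identifying constant sub-expression:
  Original: x = 33 - 24 + x_input
  33 and 24 are both compile-time constants
  Evaluating: 33 - 24 = 9
  After folding: x = 9 + x_input

9


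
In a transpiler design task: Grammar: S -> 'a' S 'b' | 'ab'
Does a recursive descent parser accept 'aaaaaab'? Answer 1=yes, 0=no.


Grammar accepts strings of the form a^n b^n (n >= 1)
Word: 'aaaaaab'
Counting: 6 a's and 1 b's
Check: 6 == 1? No
Mismatch: a-count != b-count
Rejected

0


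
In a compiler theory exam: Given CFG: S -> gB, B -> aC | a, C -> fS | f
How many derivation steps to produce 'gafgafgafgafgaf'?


Grammar: S -> gB, B -> aC | a, C -> fS | f
Deriving 'gafgafgafgafgaf':
Step 1: S -> gB => gB
Step 2: B -> aC => gaC
Step 3: C -> fS => gafS
Step 4: S -> gB => gafgB
Step 5: B -> aC => gafgaC
Step 6: C -> fS => gafgafS
Step 7: S -> gB => gafgafgB
Step 8: B -> aC => gafgafgaC
Step 9: C -> fS => gafgafgafS
Step 10: S -> gB => gafgafgafgB
Step 11: B -> aC => gafgafgafgaC
Step 12: C -> fS => gafgafgafgafS
Step 13: S -> gB => gafgafgafgafgB
Step 14: B -> aC => gafgafgafgafgaC
Step 15: C -> f => gafgafgafgafgaf
Total derivation steps: 15

15


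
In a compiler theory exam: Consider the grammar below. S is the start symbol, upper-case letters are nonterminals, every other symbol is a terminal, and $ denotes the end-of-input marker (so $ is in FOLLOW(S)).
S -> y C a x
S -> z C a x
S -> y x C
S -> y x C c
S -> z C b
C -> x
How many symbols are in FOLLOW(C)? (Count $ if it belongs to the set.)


S is the start symbol and does not occur in any rule body, so FOLLOW(S) = {$}.
Examining every occurrence of C in a rule body:
  S -> y C a x : C is followed by terminal 'a' -> add 'a'
  S -> z C a x : C is followed by terminal 'a' -> add 'a' (already in the set)
  S -> y x C : C is at the right end -> add FOLLOW(S) = {$}
  S -> y x C c : C is followed by terminal 'c' -> add 'c'
  S -> z C b : C is followed by terminal 'b' -> add 'b'
  C -> x : C does not occur in the body -> contributes nothing
FOLLOW(C) = {a, b, c, $}
Count: 4

4


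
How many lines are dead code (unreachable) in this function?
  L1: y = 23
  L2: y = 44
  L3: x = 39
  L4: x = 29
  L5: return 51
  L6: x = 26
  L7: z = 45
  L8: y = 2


Analyzing control flow:
  L1: reachable (before return)
  L2: reachable (before return)
  L3: reachable (before return)
  L4: reachable (before return)
  L5: reachable (return statement)
  L6: DEAD (after return at L5)
  L7: DEAD (after return at L5)
  L8: DEAD (after return at L5)
Return at L5, total lines = 8
Dead lines: L6 through L8
Count: 3

3


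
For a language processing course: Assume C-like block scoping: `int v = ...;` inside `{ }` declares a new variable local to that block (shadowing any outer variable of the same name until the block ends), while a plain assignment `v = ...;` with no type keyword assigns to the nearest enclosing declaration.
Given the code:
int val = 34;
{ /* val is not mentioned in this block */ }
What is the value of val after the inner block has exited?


Analyzing scoping rules:
Outer scope: declares val = 34
Inner block: val is neither redeclared nor assigned -> unchanged
After the block -> 34
Result: 34

34


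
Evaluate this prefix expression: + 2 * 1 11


Parsing prefix expression: + 2 * 1 11
Step 1: Innermost operation '* 1 11'
  1 * 11 = 11
Step 2: Outer operation '+ 2 [11]'
  2 + 11 = 13

13


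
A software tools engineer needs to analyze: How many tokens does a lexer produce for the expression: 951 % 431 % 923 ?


Scanning '951 % 431 % 923'
Token 1: '951' -> integer_literal
Token 2: '%' -> operator
Token 3: '431' -> integer_literal
Token 4: '%' -> operator
Token 5: '923' -> integer_literal
Total tokens: 5

5


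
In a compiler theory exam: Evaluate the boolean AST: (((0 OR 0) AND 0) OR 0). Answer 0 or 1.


Step 1: Evaluate inner node
  0 OR 0 = 0
Step 2: Evaluate next node
  0 AND 0 = 0
Step 3: Evaluate root node
  0 OR 0 = 0

0


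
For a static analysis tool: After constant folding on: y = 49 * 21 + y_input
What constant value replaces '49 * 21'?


Identifying constant sub-expression:
  Original: y = 49 * 21 + y_input
  49 and 21 are both compile-time constants
  Evaluating: 49 * 21 = 1029
  After folding: y = 1029 + y_input

1029


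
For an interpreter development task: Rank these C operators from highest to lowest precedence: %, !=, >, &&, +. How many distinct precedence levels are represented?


Looking up precedence for each operator:
  % -> precedence 6
  != -> precedence 3
  > -> precedence 4
  && -> precedence 2
  + -> precedence 5
Sorted highest to lowest: %, +, >, !=, &&
Distinct precedence values: [6, 5, 4, 3, 2]
Number of distinct levels: 5

5


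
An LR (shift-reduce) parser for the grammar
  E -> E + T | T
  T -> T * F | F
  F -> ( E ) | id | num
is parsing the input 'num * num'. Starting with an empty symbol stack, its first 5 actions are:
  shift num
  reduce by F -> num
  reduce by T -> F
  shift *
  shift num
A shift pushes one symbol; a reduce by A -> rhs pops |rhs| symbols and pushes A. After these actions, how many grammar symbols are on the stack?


Tracking the symbol stack through each action:
  Action 1: shift 'num' : push -> stack = [num] (size 1)
  Action 2: reduce by F -> num : pop 1, push F -> stack = [F] (size 1)
  Action 3: reduce by T -> F : pop 1, push T -> stack = [T] (size 1)
  Action 4: shift '*' : push -> stack = [T, *] (size 2)
  Action 5: shift 'num' : push -> stack = [T, *, num] (size 3)
Final stack size: 3

3


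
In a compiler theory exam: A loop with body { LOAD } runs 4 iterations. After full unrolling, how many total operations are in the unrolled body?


Loop body operations: LOAD (1 op per iteration)
Unrolling 4 iterations:
  Iteration 1: LOAD (1 ops)
  Iteration 2: LOAD (1 ops)
  Iteration 3: LOAD (1 ops)
  Iteration 4: LOAD (1 ops)
Total: 4 iterations * 1 ops/iter = 4 operations

4


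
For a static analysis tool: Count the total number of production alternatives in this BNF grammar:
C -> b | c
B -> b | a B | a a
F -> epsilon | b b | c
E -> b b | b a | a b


Counting alternatives per rule:
  C: 2 alternative(s)
  B: 3 alternative(s)
  F: 3 alternative(s)
  E: 3 alternative(s)
Sum: 2 + 3 + 3 + 3 = 11

11


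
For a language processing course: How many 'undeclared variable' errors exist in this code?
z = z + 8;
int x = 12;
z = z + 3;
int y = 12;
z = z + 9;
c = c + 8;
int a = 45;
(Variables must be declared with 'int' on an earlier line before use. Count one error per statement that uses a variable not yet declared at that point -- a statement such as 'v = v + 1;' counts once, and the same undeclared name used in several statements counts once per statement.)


Scanning code line by line:
  Line 1: use 'z' -> ERROR (undeclared)
  Line 2: declare 'x' -> declared = ['x']
  Line 3: use 'z' -> ERROR (undeclared)
  Line 4: declare 'y' -> declared = ['x', 'y']
  Line 5: use 'z' -> ERROR (undeclared)
  Line 6: use 'c' -> ERROR (undeclared)
  Line 7: declare 'a' -> declared = ['a', 'x', 'y']
Total undeclared variable errors: 4

4


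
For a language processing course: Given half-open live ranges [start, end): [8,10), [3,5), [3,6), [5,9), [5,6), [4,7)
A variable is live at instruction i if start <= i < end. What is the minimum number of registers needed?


Live ranges:
  Var0: [8, 10)
  Var1: [3, 5)
  Var2: [3, 6)
  Var3: [5, 9)
  Var4: [5, 6)
  Var5: [4, 7)
Sweep-line events (position, delta, active):
  pos=3 start -> active=1
  pos=3 start -> active=2
  pos=4 start -> active=3
  pos=5 end -> active=2
  pos=5 start -> active=3
  pos=5 start -> active=4
  pos=6 end -> active=3
  pos=6 end -> active=2
  pos=7 end -> active=1
  pos=8 start -> active=2
  pos=9 end -> active=1
  pos=10 end -> active=0
Maximum simultaneous active: 4
Minimum registers needed: 4

4


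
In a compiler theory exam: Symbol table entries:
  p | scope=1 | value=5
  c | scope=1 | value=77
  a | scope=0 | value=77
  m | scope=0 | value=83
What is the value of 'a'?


Searching symbol table for 'a':
  p | scope=1 | value=5
  c | scope=1 | value=77
  a | scope=0 | value=77 <- MATCH
  m | scope=0 | value=83
Found 'a' at scope 0 with value 77

77


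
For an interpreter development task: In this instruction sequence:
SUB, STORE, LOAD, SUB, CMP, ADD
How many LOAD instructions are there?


Scanning instruction sequence for LOAD:
  Position 1: SUB
  Position 2: STORE
  Position 3: LOAD <- MATCH
  Position 4: SUB
  Position 5: CMP
  Position 6: ADD
Matches at positions: [3]
Total LOAD count: 1

1


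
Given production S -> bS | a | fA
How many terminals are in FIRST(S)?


Production: S -> bS | a | fA
Examining each alternative for leading terminals:
  S -> bS : first terminal = 'b'
  S -> a : first terminal = 'a'
  S -> fA : first terminal = 'f'
FIRST(S) = {a, b, f}
Count: 3

3


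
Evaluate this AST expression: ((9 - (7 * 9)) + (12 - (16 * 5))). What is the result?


Expression: ((9 - (7 * 9)) + (12 - (16 * 5)))
Evaluating step by step:
  7 * 9 = 63
  9 - 63 = -54
  16 * 5 = 80
  12 - 80 = -68
  -54 + -68 = -122
Result: -122

-122


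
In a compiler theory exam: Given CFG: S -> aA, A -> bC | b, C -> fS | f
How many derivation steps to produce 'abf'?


Grammar: S -> aA, A -> bC | b, C -> fS | f
Deriving 'abf':
Step 1: S -> aA => aA
Step 2: A -> bC => abC
Step 3: C -> f => abf
Total derivation steps: 3

3


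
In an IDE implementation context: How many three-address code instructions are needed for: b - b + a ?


Expression: b - b + a
Generating three-address code (respecting * over +/- precedence):
  Instruction 1: t1 = b - b
  Instruction 2: t2 = t1 + a
Total instructions: 2

2


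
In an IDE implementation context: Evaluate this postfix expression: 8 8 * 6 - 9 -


Processing tokens left to right:
Push 8, Push 8
Pop 8 and 8, compute 8 * 8 = 64, push 64
Push 6
Pop 64 and 6, compute 64 - 6 = 58, push 58
Push 9
Pop 58 and 9, compute 58 - 9 = 49, push 49
Stack result: 49

49


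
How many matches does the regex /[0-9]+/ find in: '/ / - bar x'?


Pattern: /[0-9]+/ (int literals)
Input: '/ / - bar x'
Scanning for matches:
Total matches: 0

0


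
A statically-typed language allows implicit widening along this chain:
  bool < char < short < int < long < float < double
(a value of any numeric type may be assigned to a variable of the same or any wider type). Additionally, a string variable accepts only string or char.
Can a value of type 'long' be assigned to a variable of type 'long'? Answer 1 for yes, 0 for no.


Target variable type: long
Source value type: long
Numeric ranks: long=4, long=4
Widening allowed iff rank(source) <= rank(target): 4 <= 4? Yes
Result: 1

1


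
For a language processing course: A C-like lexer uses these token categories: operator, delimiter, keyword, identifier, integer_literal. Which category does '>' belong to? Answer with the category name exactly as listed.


Token: '>'
Checking categories:
  identifier: no
  integer_literal: no
  operator: YES
  keyword: no
  delimiter: no
Category: operator

operator


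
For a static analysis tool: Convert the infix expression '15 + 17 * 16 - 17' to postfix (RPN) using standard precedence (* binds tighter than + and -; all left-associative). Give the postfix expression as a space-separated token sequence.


Applying the shunting-yard algorithm:
  Operand 15 -> output
  Push '+' onto operator stack -> op-stack: [+]
  Operand 17 -> output
  Push '*' onto operator stack -> op-stack: [+, *]
  Operand 16 -> output
  See '-' (prec 1); top '*' (prec 2) >= it -> pop '*' to output
  See '-' (prec 1); top '+' (prec 1) >= it -> pop '+' to output
  Push '-' onto operator stack -> op-stack: [-]
  Operand 17 -> output
  End of input: pop '-' to output
Postfix result: 15 17 16 * + 17 -

15 17 16 * + 17 -


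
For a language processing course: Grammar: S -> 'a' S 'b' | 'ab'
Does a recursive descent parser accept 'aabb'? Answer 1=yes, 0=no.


Grammar accepts strings of the form a^n b^n (n >= 1)
Word: 'aabb'
Counting: 2 a's and 2 b's
Check: 2 == 2? Yes
Derivation (S -> aSb applied 1 time(s), then S -> ab): S => aSb => aabb
Accepted

1


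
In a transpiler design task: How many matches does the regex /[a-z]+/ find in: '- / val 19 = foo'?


Pattern: /[a-z]+/ (identifiers)
Input: '- / val 19 = foo'
Scanning for matches:
  Match 1: 'val'
  Match 2: 'foo'
Total matches: 2

2


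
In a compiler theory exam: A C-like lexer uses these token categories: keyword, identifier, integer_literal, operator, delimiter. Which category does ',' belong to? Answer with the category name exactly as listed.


Token: ','
Checking categories:
  identifier: no
  integer_literal: no
  operator: no
  keyword: no
  delimiter: YES
Category: delimiter

delimiter


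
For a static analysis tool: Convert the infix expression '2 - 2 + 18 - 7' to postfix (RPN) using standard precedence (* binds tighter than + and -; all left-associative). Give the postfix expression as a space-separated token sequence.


Applying the shunting-yard algorithm:
  Operand 2 -> output
  Push '-' onto operator stack -> op-stack: [-]
  Operand 2 -> output
  See '+' (prec 1); top '-' (prec 1) >= it -> pop '-' to output
  Push '+' onto operator stack -> op-stack: [+]
  Operand 18 -> output
  See '-' (prec 1); top '+' (prec 1) >= it -> pop '+' to output
  Push '-' onto operator stack -> op-stack: [-]
  Operand 7 -> output
  End of input: pop '-' to output
Postfix result: 2 2 - 18 + 7 -

2 2 - 18 + 7 -


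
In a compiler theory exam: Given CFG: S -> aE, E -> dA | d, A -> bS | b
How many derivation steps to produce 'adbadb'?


Grammar: S -> aE, E -> dA | d, A -> bS | b
Deriving 'adbadb':
Step 1: S -> aE => aE
Step 2: E -> dA => adA
Step 3: A -> bS => adbS
Step 4: S -> aE => adbaE
Step 5: E -> dA => adbadA
Step 6: A -> b => adbadb
Total derivation steps: 6

6


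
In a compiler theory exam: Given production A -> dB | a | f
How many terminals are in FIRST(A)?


Production: A -> dB | a | f
Examining each alternative for leading terminals:
  A -> dB : first terminal = 'd'
  A -> a : first terminal = 'a'
  A -> f : first terminal = 'f'
FIRST(A) = {a, d, f}
Count: 3

3


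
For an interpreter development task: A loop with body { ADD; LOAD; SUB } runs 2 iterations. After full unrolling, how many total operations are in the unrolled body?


Loop body operations: ADD, LOAD, SUB (3 ops per iteration)
Unrolling 2 iterations:
  Iteration 1: ADD, LOAD, SUB (3 ops)
  Iteration 2: ADD, LOAD, SUB (3 ops)
Total: 2 iterations * 3 ops/iter = 6 operations

6


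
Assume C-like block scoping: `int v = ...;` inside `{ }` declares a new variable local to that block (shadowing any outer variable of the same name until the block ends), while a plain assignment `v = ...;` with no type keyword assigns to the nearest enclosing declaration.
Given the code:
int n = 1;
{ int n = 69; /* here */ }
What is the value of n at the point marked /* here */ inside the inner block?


Analyzing scoping rules:
Outer scope: declares n = 1
Inner block: 'int n = 69;' declares a NEW n that shadows the outer one
Inside the block the inner declaration is in scope -> 69
Result: 69

69


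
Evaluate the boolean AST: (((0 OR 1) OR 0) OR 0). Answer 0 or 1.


Step 1: Evaluate inner node
  0 OR 1 = 1
Step 2: Evaluate next node
  1 OR 0 = 1
Step 3: Evaluate root node
  1 OR 0 = 1

1


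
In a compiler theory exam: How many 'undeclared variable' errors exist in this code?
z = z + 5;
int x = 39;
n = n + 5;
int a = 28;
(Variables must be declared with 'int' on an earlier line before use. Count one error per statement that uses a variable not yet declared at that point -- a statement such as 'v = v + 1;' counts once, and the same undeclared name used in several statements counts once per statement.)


Scanning code line by line:
  Line 1: use 'z' -> ERROR (undeclared)
  Line 2: declare 'x' -> declared = ['x']
  Line 3: use 'n' -> ERROR (undeclared)
  Line 4: declare 'a' -> declared = ['a', 'x']
Total undeclared variable errors: 2

2


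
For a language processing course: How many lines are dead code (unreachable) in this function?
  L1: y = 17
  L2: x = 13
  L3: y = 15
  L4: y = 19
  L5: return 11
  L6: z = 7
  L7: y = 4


Analyzing control flow:
  L1: reachable (before return)
  L2: reachable (before return)
  L3: reachable (before return)
  L4: reachable (before return)
  L5: reachable (return statement)
  L6: DEAD (after return at L5)
  L7: DEAD (after return at L5)
Return at L5, total lines = 7
Dead lines: L6 through L7
Count: 2

2


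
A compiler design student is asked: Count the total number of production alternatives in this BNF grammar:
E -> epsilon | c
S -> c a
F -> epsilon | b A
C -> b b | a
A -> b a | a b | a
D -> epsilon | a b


Counting alternatives per rule:
  E: 2 alternative(s)
  S: 1 alternative(s)
  F: 2 alternative(s)
  C: 2 alternative(s)
  A: 3 alternative(s)
  D: 2 alternative(s)
Sum: 2 + 1 + 2 + 2 + 3 + 2 = 12

12


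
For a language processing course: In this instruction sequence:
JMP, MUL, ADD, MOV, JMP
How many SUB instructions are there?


Scanning instruction sequence for SUB:
  Position 1: JMP
  Position 2: MUL
  Position 3: ADD
  Position 4: MOV
  Position 5: JMP
Matches at positions: []
Total SUB count: 0

0


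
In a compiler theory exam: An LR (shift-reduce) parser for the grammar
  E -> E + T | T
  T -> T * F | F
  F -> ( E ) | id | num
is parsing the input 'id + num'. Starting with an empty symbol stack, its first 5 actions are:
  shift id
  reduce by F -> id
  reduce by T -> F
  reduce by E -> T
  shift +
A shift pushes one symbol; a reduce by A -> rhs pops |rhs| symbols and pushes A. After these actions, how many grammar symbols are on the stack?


Tracking the symbol stack through each action:
  Action 1: shift 'id' : push -> stack = [id] (size 1)
  Action 2: reduce by F -> id : pop 1, push F -> stack = [F] (size 1)
  Action 3: reduce by T -> F : pop 1, push T -> stack = [T] (size 1)
  Action 4: reduce by E -> T : pop 1, push E -> stack = [E] (size 1)
  Action 5: shift '+' : push -> stack = [E, +] (size 2)
Final stack size: 2

2


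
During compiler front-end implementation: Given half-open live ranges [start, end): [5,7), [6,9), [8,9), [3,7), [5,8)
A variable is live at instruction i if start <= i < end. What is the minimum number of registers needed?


Live ranges:
  Var0: [5, 7)
  Var1: [6, 9)
  Var2: [8, 9)
  Var3: [3, 7)
  Var4: [5, 8)
Sweep-line events (position, delta, active):
  pos=3 start -> active=1
  pos=5 start -> active=2
  pos=5 start -> active=3
  pos=6 start -> active=4
  pos=7 end -> active=3
  pos=7 end -> active=2
  pos=8 end -> active=1
  pos=8 start -> active=2
  pos=9 end -> active=1
  pos=9 end -> active=0
Maximum simultaneous active: 4
Minimum registers needed: 4

4
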